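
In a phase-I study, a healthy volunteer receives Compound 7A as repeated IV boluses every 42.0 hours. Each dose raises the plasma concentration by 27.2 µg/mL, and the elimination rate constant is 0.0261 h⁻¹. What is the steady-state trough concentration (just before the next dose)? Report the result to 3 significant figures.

Fraction remaining after one interval: e^(−kτ) = e^(−0.02610 × 42.0) = 0.3341
R = 1 / (1 − 0.3341) = 1.502
Css,max = 27.2 × 1.502 = 40.85 µg/mL
Css,min = Css,max × e^(−kτ) = 40.85 × 0.3341 ≈ 13.6 µg/mL

13.6 µg/mL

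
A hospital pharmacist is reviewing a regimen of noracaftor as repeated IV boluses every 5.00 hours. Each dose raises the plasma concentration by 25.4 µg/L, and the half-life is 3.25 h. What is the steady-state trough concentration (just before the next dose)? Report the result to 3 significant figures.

13.3 µg/L

k = ln 2 / 3.25 = 0.2133 h⁻¹
Fraction remaining after one interval: e^(−kτ) = e^(−0.2133 × 5.00) = 0.3443
R = 1 / (1 − 0.3443) = 1.525
Css,max = 25.4 × 1.525 = 38.73 µg/L
Css,min = Css,max × e^(−kτ) = 38.73 × 0.3443 ≈ 13.3 µg/L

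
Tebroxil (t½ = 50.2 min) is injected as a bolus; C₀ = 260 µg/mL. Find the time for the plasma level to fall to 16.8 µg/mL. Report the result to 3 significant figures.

k = ln 2 / 50.2 = 0.01381 min⁻¹
C(t) = C₀ e^(−kt)  ⇒  t = ln(C₀/C) / k
t = ln(260/16.8) / 0.01381 = 2.739 / 0.01381 ≈ 198 minutes

198 minutes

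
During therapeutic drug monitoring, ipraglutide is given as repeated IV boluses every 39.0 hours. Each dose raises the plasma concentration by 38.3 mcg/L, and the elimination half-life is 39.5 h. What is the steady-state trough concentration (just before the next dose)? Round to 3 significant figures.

39.0 mcg/L

k = ln 2 / 39.5 = 0.01755 h⁻¹
Fraction remaining after one interval: e^(−kτ) = e^(−0.01755 × 39.0) = 0.5044
R = 1 / (1 − 0.5044) = 2.018
Css,max = 38.3 × 2.018 = 77.28 mcg/L
Css,min = Css,max × e^(−kτ) = 77.28 × 0.5044 ≈ 39.0 mcg/L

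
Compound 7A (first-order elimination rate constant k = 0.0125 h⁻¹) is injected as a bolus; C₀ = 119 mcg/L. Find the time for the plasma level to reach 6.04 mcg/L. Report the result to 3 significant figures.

C(t) = C₀ e^(−kt)  ⇒  t = ln(C₀/C) / k
t = ln(119/6.04) / 0.01250 = 2.981 / 0.01250 ≈ 238 hours

238 hours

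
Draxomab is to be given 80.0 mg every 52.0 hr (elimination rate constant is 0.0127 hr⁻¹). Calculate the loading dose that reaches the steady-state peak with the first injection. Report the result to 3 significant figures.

Accumulation ratio R = 1 / (1 − e^(−kτ)) = 1 / (1 − e^(−0.01270×52.0)) = 1 / (1 − 0.5166) = 2.069
Loading dose = maintenance dose × R = 80.0 × 2.069 ≈ 166 mg

166 mg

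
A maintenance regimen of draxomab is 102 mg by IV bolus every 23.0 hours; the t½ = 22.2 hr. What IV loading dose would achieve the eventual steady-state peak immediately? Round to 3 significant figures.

199 mg

k = ln 2 / 22.2 = 0.03122 hr⁻¹
Accumulation ratio R = 1 / (1 − e^(−kτ)) = 1 / (1 − e^(−0.03122×23.0)) = 1 / (1 − 0.4877) = 1.952
Loading dose = maintenance dose × R = 102 × 1.952 ≈ 199 mg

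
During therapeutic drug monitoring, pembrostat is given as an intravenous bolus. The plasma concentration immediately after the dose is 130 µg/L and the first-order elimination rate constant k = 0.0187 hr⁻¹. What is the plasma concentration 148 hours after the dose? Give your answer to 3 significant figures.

8.17 µg/L

C(t) = C₀ e^(−kt) = 130 × e^(−0.01870 × 148) = 130 × e^(−2.768) = 130 × 0.06281 ≈ 8.17 µg/L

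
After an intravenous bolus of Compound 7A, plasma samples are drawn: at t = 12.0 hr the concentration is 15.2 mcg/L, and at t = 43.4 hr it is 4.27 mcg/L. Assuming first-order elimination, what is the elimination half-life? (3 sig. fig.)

k = ln(C₁/C₂) / (t₂ − t₁) = ln(15.2/4.27) / (43.4 − 12.0)
  = 1.270 / 31.40 = 0.04044 hr⁻¹
t½ = ln 2 / k = ln 2 / 0.04044 ≈ 17.1 hours

17.1 hours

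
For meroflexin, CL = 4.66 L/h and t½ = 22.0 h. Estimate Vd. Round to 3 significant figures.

k = ln 2 / t½ = ln 2 / 22.0 = 0.03151 h⁻¹
V = CL / k = 4.66 / 0.03151 ≈ 148 L

148 L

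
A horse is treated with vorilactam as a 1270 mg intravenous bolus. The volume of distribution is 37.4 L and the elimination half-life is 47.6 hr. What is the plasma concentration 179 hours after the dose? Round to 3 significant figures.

C₀ = dose / V = 1270 / 37.4 = 33.96 µg/mL
k = ln 2 / 47.6 = 0.01456 hr⁻¹
C(t) = C₀ e^(−kt) = 33.96 × e^(−0.01456 × 179) = 33.96 × e^(−2.607) = 33.96 × 0.07379 ≈ 2.51 µg/mL

2.51 µg/mL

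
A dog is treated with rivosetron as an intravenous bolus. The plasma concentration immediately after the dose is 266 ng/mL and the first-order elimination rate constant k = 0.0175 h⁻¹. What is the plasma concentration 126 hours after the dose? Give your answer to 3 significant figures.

C(t) = C₀ e^(−kt) = 266 × e^(−0.01750 × 126) = 266 × e^(−2.205) = 266 × 0.1103 ≈ 29.3 ng/mL

29.3 ng/mL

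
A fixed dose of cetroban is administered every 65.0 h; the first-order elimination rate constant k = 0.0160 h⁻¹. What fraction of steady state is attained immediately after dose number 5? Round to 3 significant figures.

f_n = 1 − e^(−nkτ) = 1 − e^(−5 × 0.01600 × 65.0) = 1 − e^(−5.200) = 1 − 0.005517 ≈ 0.994

0.994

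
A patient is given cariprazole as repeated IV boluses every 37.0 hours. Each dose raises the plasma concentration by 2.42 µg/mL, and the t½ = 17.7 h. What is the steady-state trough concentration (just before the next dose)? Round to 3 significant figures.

k = ln 2 / 17.7 = 0.03916 h⁻¹
Fraction remaining after one interval: e^(−kτ) = e^(−0.03916 × 37.0) = 0.2348
R = 1 / (1 − 0.2348) = 1.307
Css,max = 2.42 × 1.307 = 3.163 µg/mL
Css,min = Css,max × e^(−kτ) = 3.163 × 0.2348 ≈ 0.743 µg/mL

0.743 µg/mL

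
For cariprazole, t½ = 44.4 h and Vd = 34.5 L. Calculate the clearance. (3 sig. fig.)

k = ln 2 / t½ = ln 2 / 44.4 = 0.01561 h⁻¹
CL = k · V = 0.01561 × 34.5 ≈ 0.539 L/h

0.539 L/h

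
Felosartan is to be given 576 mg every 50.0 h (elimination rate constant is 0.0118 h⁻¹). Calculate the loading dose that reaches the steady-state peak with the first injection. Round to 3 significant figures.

1290 mg

Accumulation ratio R = 1 / (1 − e^(−kτ)) = 1 / (1 − e^(−0.01180×50.0)) = 1 / (1 − 0.5543) = 2.244
Loading dose = maintenance dose × R = 576 × 2.244 ≈ 1290 mg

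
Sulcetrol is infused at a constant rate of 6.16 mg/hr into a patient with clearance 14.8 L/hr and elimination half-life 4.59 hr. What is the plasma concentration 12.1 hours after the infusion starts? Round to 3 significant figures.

0.349 mg/L

Css = rate / CL = 6.16 / 14.8 = 0.4162 mg/L
k = ln 2 / 4.59 = 0.1510 hr⁻¹
C(t) = Css (1 − e^(−kt)) = 0.4162 × (1 − e^(−1.827)) = 0.4162 × 0.8391 ≈ 0.349 mg/L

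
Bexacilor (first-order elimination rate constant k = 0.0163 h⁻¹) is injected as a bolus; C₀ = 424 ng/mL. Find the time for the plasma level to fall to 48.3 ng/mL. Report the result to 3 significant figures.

C(t) = C₀ e^(−kt)  ⇒  t = ln(C₀/C) / k
t = ln(424/48.3) / 0.01630 = 2.172 / 0.01630 ≈ 133 hours

133 hours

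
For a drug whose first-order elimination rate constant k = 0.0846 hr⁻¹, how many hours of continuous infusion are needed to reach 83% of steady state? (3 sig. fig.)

20.9 hours

f = 1 − e^(−kt)  ⇒  t = −ln(1 − f) / k
t = −ln(1 − 0.83) / 0.08460 = 1.772 / 0.08460 ≈ 20.9 hours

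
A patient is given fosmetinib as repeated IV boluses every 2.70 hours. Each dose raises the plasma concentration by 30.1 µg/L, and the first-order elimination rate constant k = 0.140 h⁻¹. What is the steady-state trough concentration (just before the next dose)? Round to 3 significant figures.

Fraction remaining after one interval: e^(−kτ) = e^(−0.1400 × 2.70) = 0.6852
R = 1 / (1 − 0.6852) = 3.177
Css,max = 30.1 × 3.177 = 95.63 µg/L
Css,min = Css,max × e^(−kτ) = 95.63 × 0.6852 ≈ 65.5 µg/L

65.5 µg/L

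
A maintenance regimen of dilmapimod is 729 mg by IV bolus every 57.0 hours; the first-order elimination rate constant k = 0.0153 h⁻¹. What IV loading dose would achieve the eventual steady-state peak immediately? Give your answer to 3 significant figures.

1250 mg

Accumulation ratio R = 1 / (1 − e^(−kτ)) = 1 / (1 − e^(−0.01530×57.0)) = 1 / (1 − 0.4181) = 1.718
Loading dose = maintenance dose × R = 729 × 1.718 ≈ 1250 mg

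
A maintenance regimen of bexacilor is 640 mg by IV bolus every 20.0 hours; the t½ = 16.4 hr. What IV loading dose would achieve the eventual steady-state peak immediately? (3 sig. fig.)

k = ln 2 / 16.4 = 0.04227 hr⁻¹
Accumulation ratio R = 1 / (1 − e^(−kτ)) = 1 / (1 − e^(−0.04227×20.0)) = 1 / (1 − 0.4294) = 1.753
Loading dose = maintenance dose × R = 640 × 1.753 ≈ 1120 mg

1120 mg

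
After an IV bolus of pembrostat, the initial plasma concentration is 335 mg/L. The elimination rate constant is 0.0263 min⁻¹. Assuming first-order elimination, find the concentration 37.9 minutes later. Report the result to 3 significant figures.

124 mg/L

C(t) = C₀ e^(−kt) = 335 × e^(−0.02630 × 37.9) = 335 × e^(−0.9968) = 335 × 0.3691 ≈ 124 mg/L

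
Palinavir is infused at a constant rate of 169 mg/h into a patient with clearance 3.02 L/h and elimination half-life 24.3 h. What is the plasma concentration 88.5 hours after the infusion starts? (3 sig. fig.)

Css = rate / CL = 169 / 3.02 = 55.96 mg/L
k = ln 2 / 24.3 = 0.02852 h⁻¹
C(t) = Css (1 − e^(−kt)) = 55.96 × (1 − e^(−2.524)) = 55.96 × 0.9199 ≈ 51.5 mg/L

51.5 mg/L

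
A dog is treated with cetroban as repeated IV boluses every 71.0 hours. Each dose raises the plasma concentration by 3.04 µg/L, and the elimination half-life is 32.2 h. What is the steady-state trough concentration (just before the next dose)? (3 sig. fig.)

0.842 µg/L

k = ln 2 / 32.2 = 0.02153 h⁻¹
Fraction remaining after one interval: e^(−kτ) = e^(−0.02153 × 71.0) = 0.2169
R = 1 / (1 − 0.2169) = 1.277
Css,max = 3.04 × 1.277 = 3.882 µg/L
Css,min = Css,max × e^(−kτ) = 3.882 × 0.2169 ≈ 0.842 µg/L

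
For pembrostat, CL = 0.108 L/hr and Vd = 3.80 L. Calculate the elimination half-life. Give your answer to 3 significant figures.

k = CL / V = 0.108 / 3.80 = 0.02842 hr⁻¹
t½ = ln 2 / k = ln 2 / 0.02842 ≈ 24.4 hours

24.4 hours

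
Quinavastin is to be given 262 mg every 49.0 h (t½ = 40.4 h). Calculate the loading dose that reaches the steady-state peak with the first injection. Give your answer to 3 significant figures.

461 mg

k = ln 2 / 40.4 = 0.01716 h⁻¹
Accumulation ratio R = 1 / (1 − e^(−kτ)) = 1 / (1 − e^(−0.01716×49.0)) = 1 / (1 − 0.4314) = 1.759
Loading dose = maintenance dose × R = 262 × 1.759 ≈ 461 mg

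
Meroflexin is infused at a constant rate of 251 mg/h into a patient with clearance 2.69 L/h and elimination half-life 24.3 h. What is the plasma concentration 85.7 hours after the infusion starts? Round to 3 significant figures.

85.2 mg/L

Css = rate / CL = 251 / 2.69 = 93.31 mg/L
k = ln 2 / 24.3 = 0.02852 h⁻¹
C(t) = Css (1 − e^(−kt)) = 93.31 × (1 − e^(−2.445)) = 93.31 × 0.9132 ≈ 85.2 mg/L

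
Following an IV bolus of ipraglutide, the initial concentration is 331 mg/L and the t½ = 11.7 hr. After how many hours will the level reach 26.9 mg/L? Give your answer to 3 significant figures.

42.4 hours

k = ln 2 / 11.7 = 0.05924 hr⁻¹
C(t) = C₀ e^(−kt)  ⇒  t = ln(C₀/C) / k
t = ln(331/26.9) / 0.05924 = 2.510 / 0.05924 ≈ 42.4 hours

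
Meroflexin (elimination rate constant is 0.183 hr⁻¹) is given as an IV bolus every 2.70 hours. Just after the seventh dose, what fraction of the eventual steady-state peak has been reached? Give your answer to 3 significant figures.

0.969

f_n = 1 − e^(−nkτ) = 1 − e^(−7 × 0.1830 × 2.70) = 1 − e^(−3.459) = 1 − 0.03147 ≈ 0.969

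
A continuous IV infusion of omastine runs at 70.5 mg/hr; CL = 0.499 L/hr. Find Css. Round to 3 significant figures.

Css = infusion rate / CL = 70.5 / 0.499 ≈ 141 mg/L

141 mg/L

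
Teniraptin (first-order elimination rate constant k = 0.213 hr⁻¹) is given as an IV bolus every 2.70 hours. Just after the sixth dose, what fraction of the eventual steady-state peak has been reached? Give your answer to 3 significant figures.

f_n = 1 − e^(−nkτ) = 1 − e^(−6 × 0.2130 × 2.70) = 1 − e^(−3.451) = 1 − 0.03173 ≈ 0.968

0.968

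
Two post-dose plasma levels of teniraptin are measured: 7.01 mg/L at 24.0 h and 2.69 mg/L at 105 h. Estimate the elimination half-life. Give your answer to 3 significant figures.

k = ln(C₁/C₂) / (t₂ − t₁) = ln(7.01/2.69) / (105 − 24.0)
  = 0.9578 / 81.00 = 0.01182 h⁻¹
t½ = ln 2 / k = ln 2 / 0.01182 ≈ 58.6 hours

58.6 hours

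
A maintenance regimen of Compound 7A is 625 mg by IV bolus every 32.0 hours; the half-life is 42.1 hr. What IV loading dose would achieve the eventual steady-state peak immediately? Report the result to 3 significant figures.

1530 mg

k = ln 2 / 42.1 = 0.01646 hr⁻¹
Accumulation ratio R = 1 / (1 − e^(−kτ)) = 1 / (1 − e^(−0.01646×32.0)) = 1 / (1 − 0.5905) = 2.442
Loading dose = maintenance dose × R = 625 × 2.442 ≈ 1530 mg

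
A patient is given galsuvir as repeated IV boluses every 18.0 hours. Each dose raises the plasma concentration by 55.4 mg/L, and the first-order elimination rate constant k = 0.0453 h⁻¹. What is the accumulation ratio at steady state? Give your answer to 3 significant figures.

Fraction remaining after one interval: e^(−kτ) = e^(−0.04530 × 18.0) = 0.4425
R = 1 / (1 − 0.4425) = 1 / 0.5575 ≈ 1.79

1.79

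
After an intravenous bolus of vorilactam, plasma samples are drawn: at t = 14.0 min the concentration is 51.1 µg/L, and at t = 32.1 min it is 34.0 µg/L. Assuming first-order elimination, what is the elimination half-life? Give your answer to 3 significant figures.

k = ln(C₁/C₂) / (t₂ − t₁) = ln(51.1/34.0) / (32.1 − 14.0)
  = 0.4074 / 18.10 = 0.02251 min⁻¹
t½ = ln 2 / k = ln 2 / 0.02251 ≈ 30.8 minutes

30.8 minutes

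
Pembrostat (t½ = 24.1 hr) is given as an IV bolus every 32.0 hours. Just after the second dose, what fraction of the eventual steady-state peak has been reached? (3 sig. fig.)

0.841

k = ln 2 / 24.1 = 0.02876 hr⁻¹
f_n = 1 − e^(−nkτ) = 1 − e^(−2 × 0.02876 × 32.0) = 1 − e^(−1.841) = 1 − 0.1587 ≈ 0.841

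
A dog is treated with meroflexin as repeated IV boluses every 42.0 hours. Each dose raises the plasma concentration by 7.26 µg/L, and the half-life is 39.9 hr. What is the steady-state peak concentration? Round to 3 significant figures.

k = ln 2 / 39.9 = 0.01737 hr⁻¹
Fraction remaining after one interval: e^(−kτ) = e^(−0.01737 × 42.0) = 0.4821
R = 1 / (1 − 0.4821) = 1.931
Css,max = 7.26 × 1.931 ≈ 14.0 µg/L

14.0 µg/L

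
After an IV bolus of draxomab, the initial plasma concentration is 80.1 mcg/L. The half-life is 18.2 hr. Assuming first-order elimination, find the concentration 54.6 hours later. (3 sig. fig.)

10.0 mcg/L

k = ln 2 / 18.2 = 0.03809 hr⁻¹
C(t) = C₀ e^(−kt) = 80.1 × e^(−0.03809 × 54.6) = 80.1 × e^(−2.079) = 80.1 × 0.1250 ≈ 10.0 mcg/L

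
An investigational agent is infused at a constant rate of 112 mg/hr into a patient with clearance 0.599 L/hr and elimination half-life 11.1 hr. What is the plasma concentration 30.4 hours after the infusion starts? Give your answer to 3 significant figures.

Css = rate / CL = 112 / 0.599 = 187.0 µg/mL
k = ln 2 / 11.1 = 0.06245 hr⁻¹
C(t) = Css (1 − e^(−kt)) = 187.0 × (1 − e^(−1.898)) = 187.0 × 0.8502 ≈ 159 µg/mL

159 µg/mL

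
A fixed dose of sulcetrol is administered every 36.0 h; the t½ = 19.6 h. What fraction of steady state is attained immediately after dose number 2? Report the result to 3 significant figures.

0.922

k = ln 2 / 19.6 = 0.03536 h⁻¹
f_n = 1 − e^(−nkτ) = 1 − e^(−2 × 0.03536 × 36.0) = 1 − e^(−2.546) = 1 − 0.07837 ≈ 0.922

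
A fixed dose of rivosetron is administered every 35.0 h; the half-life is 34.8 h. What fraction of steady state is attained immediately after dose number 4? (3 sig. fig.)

k = ln 2 / 34.8 = 0.01992 h⁻¹
f_n = 1 − e^(−nkτ) = 1 − e^(−4 × 0.01992 × 35.0) = 1 − e^(−2.789) = 1 − 0.06151 ≈ 0.938

0.938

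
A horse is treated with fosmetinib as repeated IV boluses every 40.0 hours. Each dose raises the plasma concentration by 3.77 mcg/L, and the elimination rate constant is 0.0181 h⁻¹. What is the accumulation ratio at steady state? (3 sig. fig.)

Fraction remaining after one interval: e^(−kτ) = e^(−0.01810 × 40.0) = 0.4848
R = 1 / (1 − 0.4848) = 1 / 0.5152 ≈ 1.94

1.94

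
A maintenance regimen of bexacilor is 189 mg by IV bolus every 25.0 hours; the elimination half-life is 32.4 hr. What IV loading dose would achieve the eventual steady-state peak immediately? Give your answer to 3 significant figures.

456 mg

k = ln 2 / 32.4 = 0.02139 hr⁻¹
Accumulation ratio R = 1 / (1 − e^(−kτ)) = 1 / (1 − e^(−0.02139×25.0)) = 1 / (1 − 0.5858) = 2.414
Loading dose = maintenance dose × R = 189 × 2.414 ≈ 456 mg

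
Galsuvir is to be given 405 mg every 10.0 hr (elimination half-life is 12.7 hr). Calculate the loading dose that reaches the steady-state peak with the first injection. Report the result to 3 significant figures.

963 mg

k = ln 2 / 12.7 = 0.05458 hr⁻¹
Accumulation ratio R = 1 / (1 − e^(−kτ)) = 1 / (1 − e^(−0.05458×10.0)) = 1 / (1 − 0.5794) = 2.377
Loading dose = maintenance dose × R = 405 × 2.377 ≈ 963 mg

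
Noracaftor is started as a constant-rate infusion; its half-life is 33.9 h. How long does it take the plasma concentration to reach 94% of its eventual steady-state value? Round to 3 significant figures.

138 hours

k = ln 2 / 33.9 = 0.02045 h⁻¹
f = 1 − e^(−kt)  ⇒  t = −ln(1 − f) / k
t = −ln(1 − 0.94) / 0.02045 = 2.813 / 0.02045 ≈ 138 hours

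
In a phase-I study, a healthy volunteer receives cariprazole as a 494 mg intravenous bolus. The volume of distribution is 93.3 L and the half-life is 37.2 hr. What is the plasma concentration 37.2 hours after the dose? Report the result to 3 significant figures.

2.65 mg/L

C₀ = dose / V = 494 / 93.3 = 5.295 mg/L
k = ln 2 / 37.2 = 0.01863 hr⁻¹
C(t) = C₀ e^(−kt) = 5.295 × e^(−0.01863 × 37.2) = 5.295 × e^(−0.6931) = 5.295 × 0.5000 ≈ 2.65 mg/L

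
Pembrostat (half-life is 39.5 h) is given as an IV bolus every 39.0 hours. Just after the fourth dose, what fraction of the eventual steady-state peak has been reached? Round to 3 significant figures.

0.935

k = ln 2 / 39.5 = 0.01755 h⁻¹
f_n = 1 − e^(−nkτ) = 1 − e^(−4 × 0.01755 × 39.0) = 1 − e^(−2.737) = 1 − 0.06473 ≈ 0.935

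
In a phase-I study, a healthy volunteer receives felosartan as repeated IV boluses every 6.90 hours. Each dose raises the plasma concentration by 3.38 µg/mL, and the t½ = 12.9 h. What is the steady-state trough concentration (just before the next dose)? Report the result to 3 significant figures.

7.53 µg/mL

k = ln 2 / 12.9 = 0.05373 h⁻¹
Fraction remaining after one interval: e^(−kτ) = e^(−0.05373 × 6.90) = 0.6902
R = 1 / (1 − 0.6902) = 3.228
Css,max = 3.38 × 3.228 = 10.91 µg/mL
Css,min = Css,max × e^(−kτ) = 10.91 × 0.6902 ≈ 7.53 µg/mL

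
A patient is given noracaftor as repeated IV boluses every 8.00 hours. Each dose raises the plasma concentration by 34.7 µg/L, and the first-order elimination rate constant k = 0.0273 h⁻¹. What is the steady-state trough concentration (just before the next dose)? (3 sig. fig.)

Fraction remaining after one interval: e^(−kτ) = e^(−0.02730 × 8.00) = 0.8038
R = 1 / (1 − 0.8038) = 5.097
Css,max = 34.7 × 5.097 = 176.9 µg/L
Css,min = Css,max × e^(−kτ) = 176.9 × 0.8038 ≈ 142 µg/L

142 µg/L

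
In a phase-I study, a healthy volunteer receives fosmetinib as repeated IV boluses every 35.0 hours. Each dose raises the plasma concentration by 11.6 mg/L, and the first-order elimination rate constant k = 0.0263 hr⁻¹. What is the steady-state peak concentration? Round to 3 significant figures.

19.3 mg/L

Fraction remaining after one interval: e^(−kτ) = e^(−0.02630 × 35.0) = 0.3983
R = 1 / (1 − 0.3983) = 1.662
Css,max = 11.6 × 1.662 ≈ 19.3 mg/L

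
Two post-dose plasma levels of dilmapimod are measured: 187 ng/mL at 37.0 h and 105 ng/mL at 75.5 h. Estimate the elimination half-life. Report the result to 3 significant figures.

46.2 hours

k = ln(C₁/C₂) / (t₂ − t₁) = ln(187/105) / (75.5 − 37.0)
  = 0.5771 / 38.50 = 0.01499 h⁻¹
t½ = ln 2 / k = ln 2 / 0.01499 ≈ 46.2 hours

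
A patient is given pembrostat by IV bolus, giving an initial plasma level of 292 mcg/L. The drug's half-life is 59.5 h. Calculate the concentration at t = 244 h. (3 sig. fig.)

17.0 mcg/L

k = ln 2 / 59.5 = 0.01165 h⁻¹
244 h is 4.101 half-lives, so C = 292 × (1/2)^4.101 = 292 × 0.05828 ≈ 17.0 mcg/L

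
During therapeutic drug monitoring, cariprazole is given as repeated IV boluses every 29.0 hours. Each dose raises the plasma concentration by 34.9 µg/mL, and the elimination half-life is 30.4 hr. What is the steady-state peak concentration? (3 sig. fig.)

72.1 µg/mL

k = ln 2 / 30.4 = 0.02280 hr⁻¹
Fraction remaining after one interval: e^(−kτ) = e^(−0.02280 × 29.0) = 0.5162
R = 1 / (1 − 0.5162) = 2.067
Css,max = 34.9 × 2.067 ≈ 72.1 µg/mL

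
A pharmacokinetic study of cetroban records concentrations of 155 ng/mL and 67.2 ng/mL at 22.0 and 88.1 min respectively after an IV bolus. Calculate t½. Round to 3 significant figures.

k = ln(C₁/C₂) / (t₂ − t₁) = ln(155/67.2) / (88.1 − 22.0)
  = 0.8358 / 66.10 = 0.01264 min⁻¹
t½ = ln 2 / k = ln 2 / 0.01264 ≈ 54.8 minutes

54.8 minutes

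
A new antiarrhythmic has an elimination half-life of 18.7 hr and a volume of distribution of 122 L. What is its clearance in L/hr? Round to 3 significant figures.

k = ln 2 / t½ = ln 2 / 18.7 = 0.03707 hr⁻¹
CL = k · V = 0.03707 × 122 ≈ 4.52 L/hr

4.52 L/hr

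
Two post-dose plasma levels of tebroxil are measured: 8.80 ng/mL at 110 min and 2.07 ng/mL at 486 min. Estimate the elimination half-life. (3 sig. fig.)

180 minutes

k = ln(C₁/C₂) / (t₂ − t₁) = ln(8.80/2.07) / (486 − 110)
  = 1.447 / 376.0 = 0.003849 min⁻¹
t½ = ln 2 / k = ln 2 / 0.003849 ≈ 180 minutes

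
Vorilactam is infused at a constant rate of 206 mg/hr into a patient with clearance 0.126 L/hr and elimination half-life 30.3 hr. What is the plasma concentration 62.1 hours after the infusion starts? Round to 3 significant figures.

1240 µg/mL

Css = rate / CL = 206 / 0.126 = 1635 µg/mL
k = ln 2 / 30.3 = 0.02288 hr⁻¹
C(t) = Css (1 − e^(−kt)) = 1635 × (1 − e^(−1.421)) = 1635 × 0.7584 ≈ 1240 µg/mL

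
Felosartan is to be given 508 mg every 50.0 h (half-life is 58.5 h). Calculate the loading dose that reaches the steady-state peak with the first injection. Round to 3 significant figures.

k = ln 2 / 58.5 = 0.01185 h⁻¹
Accumulation ratio R = 1 / (1 − e^(−kτ)) = 1 / (1 − e^(−0.01185×50.0)) = 1 / (1 − 0.5530) = 2.237
Loading dose = maintenance dose × R = 508 × 2.237 ≈ 1140 mg

1140 mg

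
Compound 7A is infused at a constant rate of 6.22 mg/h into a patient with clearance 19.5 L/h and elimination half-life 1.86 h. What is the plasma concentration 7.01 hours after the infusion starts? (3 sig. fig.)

Css = rate / CL = 6.22 / 19.5 = 0.3190 µg/mL
k = ln 2 / 1.86 = 0.3727 h⁻¹
C(t) = Css (1 − e^(−kt)) = 0.3190 × (1 − e^(−2.612)) = 0.3190 × 0.9266 ≈ 0.296 µg/mL

0.296 µg/mL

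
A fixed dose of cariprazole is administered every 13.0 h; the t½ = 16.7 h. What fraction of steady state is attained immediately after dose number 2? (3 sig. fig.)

k = ln 2 / 16.7 = 0.04151 h⁻¹
f_n = 1 − e^(−nkτ) = 1 − e^(−2 × 0.04151 × 13.0) = 1 − e^(−1.079) = 1 − 0.3399 ≈ 0.660

0.660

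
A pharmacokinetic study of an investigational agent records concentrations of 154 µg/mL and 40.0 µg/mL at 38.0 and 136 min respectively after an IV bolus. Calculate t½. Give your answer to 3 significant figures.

k = ln(C₁/C₂) / (t₂ − t₁) = ln(154/40.0) / (136 − 38.0)
  = 1.348 / 98.00 = 0.01376 min⁻¹
t½ = ln 2 / k = ln 2 / 0.01376 ≈ 50.4 minutes

50.4 minutes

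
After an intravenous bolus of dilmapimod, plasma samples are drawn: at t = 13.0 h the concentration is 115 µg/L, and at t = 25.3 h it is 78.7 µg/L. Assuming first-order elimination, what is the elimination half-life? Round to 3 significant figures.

k = ln(C₁/C₂) / (t₂ − t₁) = ln(115/78.7) / (25.3 − 13.0)
  = 0.3793 / 12.30 = 0.03084 h⁻¹
t½ = ln 2 / k = ln 2 / 0.03084 ≈ 22.5 hours

22.5 hours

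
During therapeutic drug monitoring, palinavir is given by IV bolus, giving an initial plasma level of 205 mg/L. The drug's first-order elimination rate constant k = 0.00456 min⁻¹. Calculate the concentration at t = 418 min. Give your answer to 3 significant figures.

C(t) = C₀ e^(−kt) = 205 × e^(−0.004560 × 418) = 205 × e^(−1.906) = 205 × 0.1487 ≈ 30.5 mg/L

30.5 mg/L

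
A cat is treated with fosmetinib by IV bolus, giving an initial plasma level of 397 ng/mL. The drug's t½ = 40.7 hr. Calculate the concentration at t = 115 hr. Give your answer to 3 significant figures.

k = ln 2 / 40.7 = 0.01703 hr⁻¹
C(t) = C₀ e^(−kt) = 397 × e^(−0.01703 × 115) = 397 × e^(−1.959) = 397 × 0.1411 ≈ 56.0 ng/mL

56.0 ng/mL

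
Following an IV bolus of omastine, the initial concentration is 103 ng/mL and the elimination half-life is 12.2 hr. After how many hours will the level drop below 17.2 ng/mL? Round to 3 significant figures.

31.5 hours

k = ln 2 / 12.2 = 0.05682 hr⁻¹
C(t) = C₀ e^(−kt)  ⇒  t = ln(C₀/C) / k
t = ln(103/17.2) / 0.05682 = 1.790 / 0.05682 ≈ 31.5 hours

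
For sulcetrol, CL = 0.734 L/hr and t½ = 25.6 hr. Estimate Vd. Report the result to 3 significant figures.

27.1 L

k = ln 2 / t½ = ln 2 / 25.6 = 0.02708 hr⁻¹
V = CL / k = 0.734 / 0.02708 ≈ 27.1 L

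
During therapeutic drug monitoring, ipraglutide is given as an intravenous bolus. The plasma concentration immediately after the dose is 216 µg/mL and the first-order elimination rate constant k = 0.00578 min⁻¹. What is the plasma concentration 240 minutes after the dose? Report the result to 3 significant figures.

C(t) = C₀ e^(−kt) = 216 × e^(−0.005780 × 240) = 216 × e^(−1.387) = 216 × 0.2498 ≈ 54.0 µg/mL

54.0 µg/mL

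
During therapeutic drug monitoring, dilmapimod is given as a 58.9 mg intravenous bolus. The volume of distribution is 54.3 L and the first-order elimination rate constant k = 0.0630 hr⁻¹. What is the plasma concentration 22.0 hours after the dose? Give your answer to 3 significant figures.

0.271 mg/L

C₀ = dose / V = 58.9 / 54.3 = 1.085 mg/L
C(t) = C₀ e^(−kt) = 1.085 × e^(−0.06300 × 22.0) = 1.085 × e^(−1.386) = 1.085 × 0.2501 ≈ 0.271 mg/L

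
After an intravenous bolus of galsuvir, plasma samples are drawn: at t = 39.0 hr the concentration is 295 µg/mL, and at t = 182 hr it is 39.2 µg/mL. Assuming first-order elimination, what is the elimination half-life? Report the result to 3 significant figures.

k = ln(C₁/C₂) / (t₂ − t₁) = ln(295/39.2) / (182 − 39.0)
  = 2.018 / 143.0 = 0.01411 hr⁻¹
t½ = ln 2 / k = ln 2 / 0.01411 ≈ 49.1 hours

49.1 hours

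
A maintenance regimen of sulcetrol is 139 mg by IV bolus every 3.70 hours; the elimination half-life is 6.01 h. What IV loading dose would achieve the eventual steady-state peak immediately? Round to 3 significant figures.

k = ln 2 / 6.01 = 0.1153 h⁻¹
Accumulation ratio R = 1 / (1 − e^(−kτ)) = 1 / (1 − e^(−0.1153×3.70)) = 1 / (1 − 0.6526) = 2.879
Loading dose = maintenance dose × R = 139 × 2.879 ≈ 400 mg

400 mg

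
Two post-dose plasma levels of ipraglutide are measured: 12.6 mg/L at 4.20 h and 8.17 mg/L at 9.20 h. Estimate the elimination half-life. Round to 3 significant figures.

8.00 hours

k = ln(C₁/C₂) / (t₂ − t₁) = ln(12.6/8.17) / (9.20 − 4.20)
  = 0.4332 / 5.000 = 0.08665 h⁻¹
t½ = ln 2 / k = ln 2 / 0.08665 ≈ 8.00 hours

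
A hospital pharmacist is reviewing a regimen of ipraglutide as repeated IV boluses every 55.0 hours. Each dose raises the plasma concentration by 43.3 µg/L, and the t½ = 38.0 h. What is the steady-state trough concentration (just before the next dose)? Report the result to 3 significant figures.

25.1 µg/L

k = ln 2 / 38.0 = 0.01824 h⁻¹
Fraction remaining after one interval: e^(−kτ) = e^(−0.01824 × 55.0) = 0.3667
R = 1 / (1 − 0.3667) = 1.579
Css,max = 43.3 × 1.579 = 68.37 µg/L
Css,min = Css,max × e^(−kτ) = 68.37 × 0.3667 ≈ 25.1 µg/L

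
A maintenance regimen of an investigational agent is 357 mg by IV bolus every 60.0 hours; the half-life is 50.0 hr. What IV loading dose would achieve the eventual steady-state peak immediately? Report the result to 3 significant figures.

632 mg

k = ln 2 / 50.0 = 0.01386 hr⁻¹
Accumulation ratio R = 1 / (1 − e^(−kτ)) = 1 / (1 − e^(−0.01386×60.0)) = 1 / (1 − 0.4353) = 1.771
Loading dose = maintenance dose × R = 357 × 1.771 ≈ 632 mg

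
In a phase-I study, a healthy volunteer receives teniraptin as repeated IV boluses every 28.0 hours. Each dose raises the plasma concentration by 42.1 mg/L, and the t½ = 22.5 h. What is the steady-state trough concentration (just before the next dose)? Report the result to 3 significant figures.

30.7 mg/L

k = ln 2 / 22.5 = 0.03081 h⁻¹
Fraction remaining after one interval: e^(−kτ) = e^(−0.03081 × 28.0) = 0.4221
R = 1 / (1 − 0.4221) = 1.730
Css,max = 42.1 × 1.730 = 72.85 mg/L
Css,min = Css,max × e^(−kτ) = 72.85 × 0.4221 ≈ 30.7 mg/L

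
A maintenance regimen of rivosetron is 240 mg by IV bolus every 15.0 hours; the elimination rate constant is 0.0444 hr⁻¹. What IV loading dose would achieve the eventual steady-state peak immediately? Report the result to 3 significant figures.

Accumulation ratio R = 1 / (1 − e^(−kτ)) = 1 / (1 − e^(−0.04440×15.0)) = 1 / (1 − 0.5138) = 2.057
Loading dose = maintenance dose × R = 240 × 2.057 ≈ 494 mg

494 mg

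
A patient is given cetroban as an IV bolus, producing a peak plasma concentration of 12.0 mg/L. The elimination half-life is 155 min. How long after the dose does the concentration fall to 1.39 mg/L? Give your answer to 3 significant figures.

k = ln 2 / 155 = 0.004472 min⁻¹
C(t) = C₀ e^(−kt)  ⇒  t = ln(C₀/C) / k
t = ln(12.0/1.39) / 0.004472 = 2.156 / 0.004472 ≈ 482 minutes

482 minutes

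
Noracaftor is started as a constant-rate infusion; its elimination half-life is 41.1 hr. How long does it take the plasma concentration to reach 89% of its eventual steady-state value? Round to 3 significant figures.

k = ln 2 / 41.1 = 0.01686 hr⁻¹
f = 1 − e^(−kt)  ⇒  t = −ln(1 − f) / k
t = −ln(1 − 0.89) / 0.01686 = 2.207 / 0.01686 ≈ 131 hours

131 hours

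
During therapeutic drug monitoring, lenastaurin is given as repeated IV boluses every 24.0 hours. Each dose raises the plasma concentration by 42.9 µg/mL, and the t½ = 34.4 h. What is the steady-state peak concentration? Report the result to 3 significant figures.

112 µg/mL

k = ln 2 / 34.4 = 0.02015 h⁻¹
Fraction remaining after one interval: e^(−kτ) = e^(−0.02015 × 24.0) = 0.6166
R = 1 / (1 − 0.6166) = 2.608
Css,max = 42.9 × 2.608 ≈ 112 µg/mL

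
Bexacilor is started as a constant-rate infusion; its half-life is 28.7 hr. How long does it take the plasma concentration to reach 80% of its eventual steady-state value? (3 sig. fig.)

k = ln 2 / 28.7 = 0.02415 hr⁻¹
f = 1 − e^(−kt)  ⇒  t = −ln(1 − f) / k
t = −ln(1 − 0.8) / 0.02415 = 1.609 / 0.02415 ≈ 66.6 hours

66.6 hours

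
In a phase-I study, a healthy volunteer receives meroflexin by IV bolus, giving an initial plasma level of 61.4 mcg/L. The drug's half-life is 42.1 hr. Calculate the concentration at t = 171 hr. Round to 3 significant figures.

k = ln 2 / 42.1 = 0.01646 hr⁻¹
171 hr is 4.062 half-lives, so C = 61.4 × (1/2)^4.062 = 61.4 × 0.05988 ≈ 3.68 mcg/L

3.68 mcg/L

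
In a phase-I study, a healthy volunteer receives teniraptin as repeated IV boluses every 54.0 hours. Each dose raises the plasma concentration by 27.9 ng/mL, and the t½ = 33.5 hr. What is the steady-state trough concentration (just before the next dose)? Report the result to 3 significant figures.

13.6 ng/mL

k = ln 2 / 33.5 = 0.02069 hr⁻¹
Fraction remaining after one interval: e^(−kτ) = e^(−0.02069 × 54.0) = 0.3272
R = 1 / (1 − 0.3272) = 1.486
Css,max = 27.9 × 1.486 = 41.47 ng/mL
Css,min = Css,max × e^(−kτ) = 41.47 × 0.3272 ≈ 13.6 ng/mL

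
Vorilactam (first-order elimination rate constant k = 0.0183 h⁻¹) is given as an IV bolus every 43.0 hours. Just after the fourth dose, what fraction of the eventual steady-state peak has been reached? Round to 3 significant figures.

0.957

f_n = 1 − e^(−nkτ) = 1 − e^(−4 × 0.01830 × 43.0) = 1 − e^(−3.148) = 1 − 0.04296 ≈ 0.957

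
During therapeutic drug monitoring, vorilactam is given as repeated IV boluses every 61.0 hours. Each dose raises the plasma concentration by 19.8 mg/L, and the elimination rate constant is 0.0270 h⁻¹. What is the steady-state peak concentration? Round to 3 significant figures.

24.5 mg/L

Fraction remaining after one interval: e^(−kτ) = e^(−0.02700 × 61.0) = 0.1926
R = 1 / (1 − 0.1926) = 1.239
Css,max = 19.8 × 1.239 ≈ 24.5 mg/L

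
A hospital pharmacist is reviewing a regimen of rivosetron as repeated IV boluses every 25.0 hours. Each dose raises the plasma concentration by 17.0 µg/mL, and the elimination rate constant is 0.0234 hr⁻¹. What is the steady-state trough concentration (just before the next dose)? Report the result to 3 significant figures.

21.4 µg/mL

Fraction remaining after one interval: e^(−kτ) = e^(−0.02340 × 25.0) = 0.5571
R = 1 / (1 − 0.5571) = 2.258
Css,max = 17.0 × 2.258 = 38.38 µg/mL
Css,min = Css,max × e^(−kτ) = 38.38 × 0.5571 ≈ 21.4 µg/mL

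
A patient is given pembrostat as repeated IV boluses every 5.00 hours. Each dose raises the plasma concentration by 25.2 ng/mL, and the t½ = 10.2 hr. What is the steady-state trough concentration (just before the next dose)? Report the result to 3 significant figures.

62.3 ng/mL

k = ln 2 / 10.2 = 0.06796 hr⁻¹
Fraction remaining after one interval: e^(−kτ) = e^(−0.06796 × 5.00) = 0.7119
R = 1 / (1 − 0.7119) = 3.471
Css,max = 25.2 × 3.471 = 87.48 ng/mL
Css,min = Css,max × e^(−kτ) = 87.48 × 0.7119 ≈ 62.3 ng/mL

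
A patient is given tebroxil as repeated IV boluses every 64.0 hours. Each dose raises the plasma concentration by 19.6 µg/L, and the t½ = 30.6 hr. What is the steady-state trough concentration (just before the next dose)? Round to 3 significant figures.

k = ln 2 / 30.6 = 0.02265 hr⁻¹
Fraction remaining after one interval: e^(−kτ) = e^(−0.02265 × 64.0) = 0.2346
R = 1 / (1 − 0.2346) = 1.307
Css,max = 19.6 × 1.307 = 25.61 µg/L
Css,min = Css,max × e^(−kτ) = 25.61 × 0.2346 ≈ 6.01 µg/L

6.01 µg/L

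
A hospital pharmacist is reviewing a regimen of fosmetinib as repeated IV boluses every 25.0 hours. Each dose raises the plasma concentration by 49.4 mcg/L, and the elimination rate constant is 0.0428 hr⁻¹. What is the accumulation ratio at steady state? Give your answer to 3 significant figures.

Fraction remaining after one interval: e^(−kτ) = e^(−0.04280 × 25.0) = 0.3430
R = 1 / (1 − 0.3430) = 1 / 0.6570 ≈ 1.52

1.52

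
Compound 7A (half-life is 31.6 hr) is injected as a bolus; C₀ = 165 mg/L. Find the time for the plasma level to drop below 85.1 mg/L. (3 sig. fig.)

k = ln 2 / 31.6 = 0.02194 hr⁻¹
C(t) = C₀ e^(−kt)  ⇒  t = ln(C₀/C) / k
t = ln(165/85.1) / 0.02194 = 0.6621 / 0.02194 ≈ 30.2 hours

30.2 hours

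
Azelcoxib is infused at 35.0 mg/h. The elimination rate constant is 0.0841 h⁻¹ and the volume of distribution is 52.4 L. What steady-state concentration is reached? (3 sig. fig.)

7.94 µg/mL

CL = k · V = 0.0841 × 52.4 = 4.407 L/h
Css = rate / CL = 35.0 / 4.407 ≈ 7.94 µg/mL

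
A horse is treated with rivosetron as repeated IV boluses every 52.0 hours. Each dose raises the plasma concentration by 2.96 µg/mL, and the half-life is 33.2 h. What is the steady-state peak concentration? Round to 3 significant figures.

4.47 µg/mL

k = ln 2 / 33.2 = 0.02088 h⁻¹
Fraction remaining after one interval: e^(−kτ) = e^(−0.02088 × 52.0) = 0.3377
R = 1 / (1 − 0.3377) = 1.510
Css,max = 2.96 × 1.510 ≈ 4.47 µg/mL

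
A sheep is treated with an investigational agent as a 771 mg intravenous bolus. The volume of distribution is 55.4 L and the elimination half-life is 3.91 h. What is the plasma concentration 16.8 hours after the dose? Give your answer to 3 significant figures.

0.708 µg/mL

C₀ = dose / V = 771 / 55.4 = 13.92 µg/mL
k = ln 2 / 3.91 = 0.1773 h⁻¹
C(t) = C₀ e^(−kt) = 13.92 × e^(−0.1773 × 16.8) = 13.92 × e^(−2.978) = 13.92 × 0.05088 ≈ 0.708 µg/mL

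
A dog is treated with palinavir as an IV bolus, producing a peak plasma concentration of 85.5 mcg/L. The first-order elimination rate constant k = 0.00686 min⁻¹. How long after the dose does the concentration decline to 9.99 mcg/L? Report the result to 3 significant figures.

C(t) = C₀ e^(−kt)  ⇒  t = ln(C₀/C) / k
t = ln(85.5/9.99) / 0.006860 = 2.147 / 0.006860 ≈ 313 minutes

313 minutes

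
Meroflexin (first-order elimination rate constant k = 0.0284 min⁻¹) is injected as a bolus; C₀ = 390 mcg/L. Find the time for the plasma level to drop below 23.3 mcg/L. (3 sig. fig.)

99.2 minutes

C(t) = C₀ e^(−kt)  ⇒  t = ln(C₀/C) / k
t = ln(390/23.3) / 0.02840 = 2.818 / 0.02840 ≈ 99.2 minutes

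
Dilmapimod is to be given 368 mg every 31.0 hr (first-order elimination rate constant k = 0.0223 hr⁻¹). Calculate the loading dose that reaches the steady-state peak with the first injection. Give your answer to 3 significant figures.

Accumulation ratio R = 1 / (1 − e^(−kτ)) = 1 / (1 − e^(−0.02230×31.0)) = 1 / (1 − 0.5009) = 2.004
Loading dose = maintenance dose × R = 368 × 2.004 ≈ 737 mg

737 mg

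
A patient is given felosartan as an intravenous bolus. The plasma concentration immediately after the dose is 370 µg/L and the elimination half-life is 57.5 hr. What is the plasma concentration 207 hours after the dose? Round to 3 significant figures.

30.5 µg/L

k = ln 2 / 57.5 = 0.01205 hr⁻¹
C(t) = C₀ e^(−kt) = 370 × e^(−0.01205 × 207) = 370 × e^(−2.495) = 370 × 0.08247 ≈ 30.5 µg/L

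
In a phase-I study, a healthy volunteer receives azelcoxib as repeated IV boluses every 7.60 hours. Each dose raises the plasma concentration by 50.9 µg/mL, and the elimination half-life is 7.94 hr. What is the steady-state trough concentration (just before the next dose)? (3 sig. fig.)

54.1 µg/mL

k = ln 2 / 7.94 = 0.08730 hr⁻¹
Fraction remaining after one interval: e^(−kτ) = e^(−0.08730 × 7.60) = 0.5151
R = 1 / (1 − 0.5151) = 2.062
Css,max = 50.9 × 2.062 = 105.0 µg/mL
Css,min = Css,max × e^(−kτ) = 105.0 × 0.5151 ≈ 54.1 µg/mL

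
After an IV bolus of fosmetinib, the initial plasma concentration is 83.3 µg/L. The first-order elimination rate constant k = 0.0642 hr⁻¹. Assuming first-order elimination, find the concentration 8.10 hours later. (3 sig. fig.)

49.5 µg/L

C(t) = C₀ e^(−kt) = 83.3 × e^(−0.06420 × 8.10) = 83.3 × e^(−0.5200) = 83.3 × 0.5945 ≈ 49.5 µg/L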